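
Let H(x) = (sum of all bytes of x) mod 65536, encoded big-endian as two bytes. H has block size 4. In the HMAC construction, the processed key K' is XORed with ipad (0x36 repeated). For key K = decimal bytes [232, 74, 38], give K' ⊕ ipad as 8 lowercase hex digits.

Key decimal bytes [232, 74, 38] = e8 4a 26 is 3 bytes ≤ B = 4; zero-pad to 4 bytes: K' = e8 4a 26 00.
XOR each byte with 0x36: e8⊕36=de, 4a⊕36=7c, 26⊕36=10, 00⊕36=36.

de7c1036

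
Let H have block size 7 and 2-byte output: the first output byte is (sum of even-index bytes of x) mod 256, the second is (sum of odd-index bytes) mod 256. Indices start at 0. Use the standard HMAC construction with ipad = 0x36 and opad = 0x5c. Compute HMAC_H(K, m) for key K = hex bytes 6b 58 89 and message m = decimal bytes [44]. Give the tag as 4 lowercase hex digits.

ca44

Key hex bytes 6b 58 89 is 3 bytes ≤ B = 7; zero-pad to 7 bytes: K' = 6b 58 89 00 00 00 00.
K' ⊕ ipad = 5d 6e bf 36 36 36 36.  K' ⊕ opad = 37 04 d5 5c 5c 5c 5c.
Inner input = (K'⊕ipad) ∥ m = 5d 6e bf 36 36 36 36 ∥ 2c.
Inner hash: even-index sum = 392 mod 256 = 136; odd-index sum = 262 mod 256 = 6 → 88 06.
Outer input = (K'⊕opad) ∥ inner = 37 04 d5 5c 5c 5c 5c ∥ 88 06.
Outer hash (tag): even-index sum = 458 mod 256 = 202; odd-index sum = 324 mod 256 = 68 → ca 44.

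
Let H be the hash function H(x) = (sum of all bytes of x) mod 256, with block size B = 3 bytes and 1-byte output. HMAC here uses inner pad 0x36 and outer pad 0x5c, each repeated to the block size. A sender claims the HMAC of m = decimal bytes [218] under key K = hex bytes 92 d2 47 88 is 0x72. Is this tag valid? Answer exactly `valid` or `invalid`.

valid

Key hex bytes 92 d2 47 88 is 4 bytes > B = 3, so hash it first: H(key) = 33, then zero-pad to 3 bytes: K' = 33 00 00.
K' ⊕ ipad = 05 36 36; K' ⊕ opad = 6f 5c 5c.
Inner hash: sum = 5+54+54+218 = 331; mod 256 = 75 → 4b.
Outer hash (recomputed tag): sum = 111+92+92+75 = 370; mod 256 = 114 → 72.
Recomputed tag = 72; claimed = 72 → match.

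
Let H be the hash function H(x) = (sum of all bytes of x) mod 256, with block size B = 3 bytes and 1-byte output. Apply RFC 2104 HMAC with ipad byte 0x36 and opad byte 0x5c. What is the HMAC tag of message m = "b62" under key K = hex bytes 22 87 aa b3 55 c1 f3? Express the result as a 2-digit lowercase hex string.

Key hex bytes 22 87 aa b3 55 c1 f3 is 7 bytes > B = 3, so hash it first: H(key) = 0f, then zero-pad to 3 bytes: K' = 0f 00 00.
K' ⊕ ipad = 39 36 36.  K' ⊕ opad = 53 5c 5c.
Inner input = (K'⊕ipad) ∥ m = 39 36 36 ∥ 62 36 32.
Inner hash: sum = 57+54+54+98+54+50 = 367; mod 256 = 111 → 6f.
Outer input = (K'⊕opad) ∥ inner = 53 5c 5c ∥ 6f.
Outer hash (tag): sum = 83+92+92+111 = 378; mod 256 = 122 → 7a.

7a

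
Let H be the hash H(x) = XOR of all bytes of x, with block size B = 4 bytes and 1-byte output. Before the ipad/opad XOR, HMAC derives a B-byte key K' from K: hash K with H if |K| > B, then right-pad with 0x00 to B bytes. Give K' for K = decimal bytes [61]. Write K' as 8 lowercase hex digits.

3d000000

Key decimal bytes [61] = 3d is 1 byte ≤ B = 4; zero-pad to 4 bytes: K' = 3d 00 00 00.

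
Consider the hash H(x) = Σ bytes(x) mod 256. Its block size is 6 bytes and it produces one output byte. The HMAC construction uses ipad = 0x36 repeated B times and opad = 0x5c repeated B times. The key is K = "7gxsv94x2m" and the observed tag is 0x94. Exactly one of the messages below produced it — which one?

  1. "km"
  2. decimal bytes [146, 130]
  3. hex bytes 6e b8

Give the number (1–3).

3

Key "7gxsv94x2m" = 37 67 78 73 76 39 34 78 32 6d is 10 bytes > B = 6, so hash it first: H(key) = 83, then zero-pad to 6 bytes: K' = 83 00 00 00 00 00.
K' ⊕ ipad = b5 36 36 36 36 36; K' ⊕ opad = df 5c 5c 5c 5c 5c.
m1: inner = H(b5 36 36 36 36 36 6b 6d) = 9b; tag = H(df 5c 5c 5c 5c 5c 9b) = 46
m2: inner = H(b5 36 36 36 36 36 92 82) = d7; tag = H(df 5c 5c 5c 5c 5c d7) = 82
m3: inner = H(b5 36 36 36 36 36 6e b8) = e9; tag = H(df 5c 5c 5c 5c 5c e9) = 94 ← matches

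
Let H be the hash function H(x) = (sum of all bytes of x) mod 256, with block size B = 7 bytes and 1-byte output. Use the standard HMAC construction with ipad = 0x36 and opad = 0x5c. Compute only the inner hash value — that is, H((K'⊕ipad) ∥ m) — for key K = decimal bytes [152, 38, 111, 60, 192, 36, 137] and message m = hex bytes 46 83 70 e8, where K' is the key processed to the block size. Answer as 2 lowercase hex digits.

Key decimal bytes [152, 38, 111, 60, 192, 36, 137] = 98 26 6f 3c c0 24 89 is exactly B = 7 bytes: K' = 98 26 6f 3c c0 24 89.
K' ⊕ ipad = ae 10 59 0a f6 12 bf.
Inner input = ae 10 59 0a f6 12 bf ∥ 46 83 70 e8.
Inner hash: sum = 174+16+89+10+246+18+191+70+131+112+232 = 1289; mod 256 = 9 → 09.

09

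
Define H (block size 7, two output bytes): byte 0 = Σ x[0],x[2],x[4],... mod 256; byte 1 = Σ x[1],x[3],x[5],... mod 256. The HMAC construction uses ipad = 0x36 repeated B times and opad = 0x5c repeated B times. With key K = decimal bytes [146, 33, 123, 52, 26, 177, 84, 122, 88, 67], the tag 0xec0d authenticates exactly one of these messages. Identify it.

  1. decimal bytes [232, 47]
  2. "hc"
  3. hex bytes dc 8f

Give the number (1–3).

Key decimal bytes [146, 33, 123, 52, 26, 177, 84, 122, 88, 67] = 92 21 7b 34 1a b1 54 7a 58 43 is 10 bytes > B = 7, so hash it first: H(key) = d3 c3, then zero-pad to 7 bytes: K' = d3 c3 00 00 00 00 00.
K' ⊕ ipad = e5 f5 36 36 36 36 36; K' ⊕ opad = 8f 9f 5c 5c 5c 5c 5c.
m1: inner = H(e5 f5 36 36 36 36 36 e8 2f) = b6 49; tag = H(8f 9f 5c 5c 5c 5c 5c b6 49) = ec0d ← matches
m2: inner = H(e5 f5 36 36 36 36 36 68 63) = ea c9; tag = H(8f 9f 5c 5c 5c 5c 5c ea c9) = 6c41
m3: inner = H(e5 f5 36 36 36 36 36 dc 8f) = 16 3d; tag = H(8f 9f 5c 5c 5c 5c 5c 16 3d) = e06d

1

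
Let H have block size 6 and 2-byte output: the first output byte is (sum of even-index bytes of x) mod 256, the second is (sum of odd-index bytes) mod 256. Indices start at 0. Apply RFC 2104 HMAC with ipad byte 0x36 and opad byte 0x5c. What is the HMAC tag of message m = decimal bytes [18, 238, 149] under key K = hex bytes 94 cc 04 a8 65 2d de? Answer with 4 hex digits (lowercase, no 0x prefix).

3fa6

Key hex bytes 94 cc 04 a8 65 2d de is 7 bytes > B = 6, so hash it first: H(key) = db a1, then zero-pad to 6 bytes: K' = db a1 00 00 00 00.
K' ⊕ ipad = ed 97 36 36 36 36.  K' ⊕ opad = 87 fd 5c 5c 5c 5c.
Inner input = (K'⊕ipad) ∥ m = ed 97 36 36 36 36 ∥ 12 ee 95.
Inner hash: even-index sum = 512 mod 256 = 0; odd-index sum = 497 mod 256 = 241 → 00 f1.
Outer input = (K'⊕opad) ∥ inner = 87 fd 5c 5c 5c 5c ∥ 00 f1.
Outer hash (tag): even-index sum = 319 mod 256 = 63; odd-index sum = 678 mod 256 = 166 → 3f a6.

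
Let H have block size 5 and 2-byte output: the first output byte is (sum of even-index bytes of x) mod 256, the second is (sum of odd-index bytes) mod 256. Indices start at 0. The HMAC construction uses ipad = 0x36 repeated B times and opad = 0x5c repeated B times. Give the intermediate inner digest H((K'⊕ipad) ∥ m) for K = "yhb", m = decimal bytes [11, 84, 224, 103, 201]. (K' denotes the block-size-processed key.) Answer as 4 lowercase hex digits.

9448

Key "yhb" = 79 68 62 is 3 bytes ≤ B = 5; zero-pad to 5 bytes: K' = 79 68 62 00 00.
K' ⊕ ipad = 4f 5e 54 36 36.
Inner input = 4f 5e 54 36 36 ∥ 0b 54 e0 67 c9.
Inner hash: even-index sum = 404 mod 256 = 148; odd-index sum = 584 mod 256 = 72 → 94 48.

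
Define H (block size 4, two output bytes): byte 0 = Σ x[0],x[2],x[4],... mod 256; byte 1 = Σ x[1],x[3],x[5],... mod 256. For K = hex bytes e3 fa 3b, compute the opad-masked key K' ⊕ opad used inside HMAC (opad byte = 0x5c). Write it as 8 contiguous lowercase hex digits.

bfa6675c

Key hex bytes e3 fa 3b is 3 bytes ≤ B = 4; zero-pad to 4 bytes: K' = e3 fa 3b 00.
XOR each byte with 0x5c: e3⊕5c=bf, fa⊕5c=a6, 3b⊕5c=67, 00⊕5c=5c.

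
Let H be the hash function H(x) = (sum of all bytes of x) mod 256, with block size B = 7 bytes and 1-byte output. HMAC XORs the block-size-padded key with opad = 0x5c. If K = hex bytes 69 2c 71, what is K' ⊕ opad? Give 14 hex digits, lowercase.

35702d5c5c5c5c

Key hex bytes 69 2c 71 is 3 bytes ≤ B = 7; zero-pad to 7 bytes: K' = 69 2c 71 00 00 00 00.
XOR each byte with 0x5c: 69⊕5c=35, 2c⊕5c=70, 71⊕5c=2d, 00⊕5c=5c, 00⊕5c=5c, 00⊕5c=5c, 00⊕5c=5c.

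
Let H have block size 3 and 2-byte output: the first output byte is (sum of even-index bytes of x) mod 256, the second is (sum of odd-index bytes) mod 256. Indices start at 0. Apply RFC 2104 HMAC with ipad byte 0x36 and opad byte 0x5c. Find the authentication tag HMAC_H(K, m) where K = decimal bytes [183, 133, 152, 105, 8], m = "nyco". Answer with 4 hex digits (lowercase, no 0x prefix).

Key decimal bytes [183, 133, 152, 105, 8] = b7 85 98 69 08 is 5 bytes > B = 3, so hash it first: H(key) = 57 ee, then zero-pad to 3 bytes: K' = 57 ee 00.
K' ⊕ ipad = 61 d8 36.  K' ⊕ opad = 0b b2 5c.
Inner input = (K'⊕ipad) ∥ m = 61 d8 36 ∥ 6e 79 63 6f.
Inner hash: even-index sum = 383 mod 256 = 127; odd-index sum = 425 mod 256 = 169 → 7f a9.
Outer input = (K'⊕opad) ∥ inner = 0b b2 5c ∥ 7f a9.
Outer hash (tag): even-index sum = 272 mod 256 = 16; odd-index sum = 305 mod 256 = 49 → 10 31.

1031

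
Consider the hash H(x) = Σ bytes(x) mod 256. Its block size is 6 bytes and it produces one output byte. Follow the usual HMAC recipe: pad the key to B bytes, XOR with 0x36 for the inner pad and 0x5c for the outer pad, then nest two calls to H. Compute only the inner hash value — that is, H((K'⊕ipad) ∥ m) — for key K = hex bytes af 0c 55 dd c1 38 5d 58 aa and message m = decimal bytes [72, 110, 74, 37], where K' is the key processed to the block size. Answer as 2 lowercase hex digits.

a6

Key hex bytes af 0c 55 dd c1 38 5d 58 aa is 9 bytes > B = 6, so hash it first: H(key) = 45, then zero-pad to 6 bytes: K' = 45 00 00 00 00 00.
K' ⊕ ipad = 73 36 36 36 36 36.
Inner input = 73 36 36 36 36 36 ∥ 48 6e 4a 25.
Inner hash: sum = 115+54+54+54+54+54+72+110+74+37 = 678; mod 256 = 166 → a6.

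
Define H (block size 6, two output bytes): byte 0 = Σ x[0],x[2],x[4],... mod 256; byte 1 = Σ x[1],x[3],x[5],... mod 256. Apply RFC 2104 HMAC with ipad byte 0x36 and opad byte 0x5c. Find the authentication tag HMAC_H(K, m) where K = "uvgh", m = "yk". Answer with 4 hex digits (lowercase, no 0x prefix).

Key "uvgh" = 75 76 67 68 is 4 bytes ≤ B = 6; zero-pad to 6 bytes: K' = 75 76 67 68 00 00.
K' ⊕ ipad = 43 40 51 5e 36 36.  K' ⊕ opad = 29 2a 3b 34 5c 5c.
Inner input = (K'⊕ipad) ∥ m = 43 40 51 5e 36 36 ∥ 79 6b.
Inner hash: even-index sum = 323 mod 256 = 67; odd-index sum = 319 mod 256 = 63 → 43 3f.
Outer input = (K'⊕opad) ∥ inner = 29 2a 3b 34 5c 5c ∥ 43 3f.
Outer hash (tag): even-index sum = 259 mod 256 = 3; odd-index sum = 249 mod 256 = 249 → 03 f9.

03f9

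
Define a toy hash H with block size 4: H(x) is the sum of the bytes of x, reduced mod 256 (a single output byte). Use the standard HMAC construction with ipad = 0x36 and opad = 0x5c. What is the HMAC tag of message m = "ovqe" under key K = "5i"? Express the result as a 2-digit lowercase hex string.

df

Key "5i" = 35 69 is 2 bytes ≤ B = 4; zero-pad to 4 bytes: K' = 35 69 00 00.
K' ⊕ ipad = 03 5f 36 36.  K' ⊕ opad = 69 35 5c 5c.
Inner input = (K'⊕ipad) ∥ m = 03 5f 36 36 ∥ 6f 76 71 65.
Inner hash: sum = 3+95+54+54+111+118+113+101 = 649; mod 256 = 137 → 89.
Outer input = (K'⊕opad) ∥ inner = 69 35 5c 5c ∥ 89.
Outer hash (tag): sum = 105+53+92+92+137 = 479; mod 256 = 223 → df.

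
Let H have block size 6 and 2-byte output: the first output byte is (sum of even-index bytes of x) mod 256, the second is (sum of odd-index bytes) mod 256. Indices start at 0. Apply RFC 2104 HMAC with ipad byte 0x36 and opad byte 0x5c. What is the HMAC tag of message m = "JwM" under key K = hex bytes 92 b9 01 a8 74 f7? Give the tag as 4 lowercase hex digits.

07e9

Key hex bytes 92 b9 01 a8 74 f7 is exactly B = 6 bytes: K' = 92 b9 01 a8 74 f7.
K' ⊕ ipad = a4 8f 37 9e 42 c1.  K' ⊕ opad = ce e5 5d f4 28 ab.
Inner input = (K'⊕ipad) ∥ m = a4 8f 37 9e 42 c1 ∥ 4a 77 4d.
Inner hash: even-index sum = 436 mod 256 = 180; odd-index sum = 613 mod 256 = 101 → b4 65.
Outer input = (K'⊕opad) ∥ inner = ce e5 5d f4 28 ab ∥ b4 65.
Outer hash (tag): even-index sum = 519 mod 256 = 7; odd-index sum = 745 mod 256 = 233 → 07 e9.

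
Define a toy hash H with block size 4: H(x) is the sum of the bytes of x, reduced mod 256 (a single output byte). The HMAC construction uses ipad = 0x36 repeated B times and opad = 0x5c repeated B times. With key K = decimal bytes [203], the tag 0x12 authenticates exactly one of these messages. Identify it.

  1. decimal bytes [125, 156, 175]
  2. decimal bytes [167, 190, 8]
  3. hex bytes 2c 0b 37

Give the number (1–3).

1

Key decimal bytes [203] = cb is 1 byte ≤ B = 4; zero-pad to 4 bytes: K' = cb 00 00 00.
K' ⊕ ipad = fd 36 36 36; K' ⊕ opad = 97 5c 5c 5c.
m1: inner = H(fd 36 36 36 7d 9c af) = 67; tag = H(97 5c 5c 5c 67) = 12 ← matches
m2: inner = H(fd 36 36 36 a7 be 08) = 0c; tag = H(97 5c 5c 5c 0c) = b7
m3: inner = H(fd 36 36 36 2c 0b 37) = 0d; tag = H(97 5c 5c 5c 0d) = b8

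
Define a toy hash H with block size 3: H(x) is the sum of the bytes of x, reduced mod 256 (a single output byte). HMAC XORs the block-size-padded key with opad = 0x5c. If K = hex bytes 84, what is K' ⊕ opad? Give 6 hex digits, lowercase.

Key hex bytes 84 is 1 byte ≤ B = 3; zero-pad to 3 bytes: K' = 84 00 00.
XOR each byte with 0x5c: 84⊕5c=d8, 00⊕5c=5c, 00⊕5c=5c.

d85c5c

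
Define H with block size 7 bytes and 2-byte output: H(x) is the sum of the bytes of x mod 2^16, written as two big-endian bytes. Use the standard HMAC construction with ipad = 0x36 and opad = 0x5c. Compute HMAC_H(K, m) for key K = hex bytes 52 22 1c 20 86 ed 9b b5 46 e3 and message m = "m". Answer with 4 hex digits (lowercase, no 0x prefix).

Key hex bytes 52 22 1c 20 86 ed 9b b5 46 e3 is 10 bytes > B = 7, so hash it first: H(key) = 04 9c, then zero-pad to 7 bytes: K' = 04 9c 00 00 00 00 00.
K' ⊕ ipad = 32 aa 36 36 36 36 36.  K' ⊕ opad = 58 c0 5c 5c 5c 5c 5c.
Inner input = (K'⊕ipad) ∥ m = 32 aa 36 36 36 36 36 ∥ 6d.
Inner hash: sum = 50+170+54+54+54+54+54+109 = 599 → 02 57.
Outer input = (K'⊕opad) ∥ inner = 58 c0 5c 5c 5c 5c 5c ∥ 02 57.
Outer hash (tag): sum = 88+192+92+92+92+92+92+2+87 = 829 → 03 3d.

033d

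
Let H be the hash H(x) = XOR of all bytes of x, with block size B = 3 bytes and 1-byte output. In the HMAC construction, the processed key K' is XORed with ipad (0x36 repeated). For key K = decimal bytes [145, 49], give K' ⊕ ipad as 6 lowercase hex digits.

Key decimal bytes [145, 49] = 91 31 is 2 bytes ≤ B = 3; zero-pad to 3 bytes: K' = 91 31 00.
XOR each byte with 0x36: 91⊕36=a7, 31⊕36=07, 00⊕36=36.

a70736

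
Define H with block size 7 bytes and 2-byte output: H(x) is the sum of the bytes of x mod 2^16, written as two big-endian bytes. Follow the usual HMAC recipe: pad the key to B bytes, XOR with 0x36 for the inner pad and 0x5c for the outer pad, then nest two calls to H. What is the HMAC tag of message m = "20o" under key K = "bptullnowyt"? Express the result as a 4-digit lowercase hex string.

03a1

Key "bptullnowyt" = 62 70 74 75 6c 6c 6e 6f 77 79 74 is 11 bytes > B = 7, so hash it first: H(key) = 04 d4, then zero-pad to 7 bytes: K' = 04 d4 00 00 00 00 00.
K' ⊕ ipad = 32 e2 36 36 36 36 36.  K' ⊕ opad = 58 88 5c 5c 5c 5c 5c.
Inner input = (K'⊕ipad) ∥ m = 32 e2 36 36 36 36 36 ∥ 32 30 6f.
Inner hash: sum = 50+226+54+54+54+54+54+50+48+111 = 755 → 02 f3.
Outer input = (K'⊕opad) ∥ inner = 58 88 5c 5c 5c 5c 5c ∥ 02 f3.
Outer hash (tag): sum = 88+136+92+92+92+92+92+2+243 = 929 → 03 a1.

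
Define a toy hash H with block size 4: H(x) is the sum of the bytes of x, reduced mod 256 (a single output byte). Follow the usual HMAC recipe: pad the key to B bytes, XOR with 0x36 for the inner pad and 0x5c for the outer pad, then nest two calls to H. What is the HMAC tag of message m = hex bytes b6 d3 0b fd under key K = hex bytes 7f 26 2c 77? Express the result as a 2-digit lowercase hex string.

7d

Key hex bytes 7f 26 2c 77 is exactly B = 4 bytes: K' = 7f 26 2c 77.
K' ⊕ ipad = 49 10 1a 41.  K' ⊕ opad = 23 7a 70 2b.
Inner input = (K'⊕ipad) ∥ m = 49 10 1a 41 ∥ b6 d3 0b fd.
Inner hash: sum = 73+16+26+65+182+211+11+253 = 837; mod 256 = 69 → 45.
Outer input = (K'⊕opad) ∥ inner = 23 7a 70 2b ∥ 45.
Outer hash (tag): sum = 35+122+112+43+69 = 381; mod 256 = 125 → 7d.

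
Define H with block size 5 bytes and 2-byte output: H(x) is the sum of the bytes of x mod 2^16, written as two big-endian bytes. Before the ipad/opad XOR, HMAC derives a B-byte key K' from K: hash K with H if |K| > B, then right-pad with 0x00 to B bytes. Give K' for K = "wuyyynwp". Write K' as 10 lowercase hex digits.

|K| = 8 > B = 5, so first hash the key.
H(K): sum = 119+117+121+121+121+110+119+112 = 940 → 03 ac.
Zero-pad H(K) = 03 ac to 5 bytes: K' = 03 ac 00 00 00.

03ac000000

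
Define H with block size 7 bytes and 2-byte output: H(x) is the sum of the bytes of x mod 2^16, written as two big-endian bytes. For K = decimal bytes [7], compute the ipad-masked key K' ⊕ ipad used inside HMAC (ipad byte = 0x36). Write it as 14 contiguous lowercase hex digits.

31363636363636

Key decimal bytes [7] = 07 is 1 byte ≤ B = 7; zero-pad to 7 bytes: K' = 07 00 00 00 00 00 00.
XOR each byte with 0x36: 07⊕36=31, 00⊕36=36, 00⊕36=36, 00⊕36=36, 00⊕36=36, 00⊕36=36, 00⊕36=36.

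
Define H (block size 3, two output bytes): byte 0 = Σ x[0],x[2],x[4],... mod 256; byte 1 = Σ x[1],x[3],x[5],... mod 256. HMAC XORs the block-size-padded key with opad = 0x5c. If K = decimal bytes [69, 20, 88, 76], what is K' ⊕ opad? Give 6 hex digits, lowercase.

c13c5c

Key decimal bytes [69, 20, 88, 76] = 45 14 58 4c is 4 bytes > B = 3, so hash it first: H(key) = 9d 60, then zero-pad to 3 bytes: K' = 9d 60 00.
XOR each byte with 0x5c: 9d⊕5c=c1, 60⊕5c=3c, 00⊕5c=5c.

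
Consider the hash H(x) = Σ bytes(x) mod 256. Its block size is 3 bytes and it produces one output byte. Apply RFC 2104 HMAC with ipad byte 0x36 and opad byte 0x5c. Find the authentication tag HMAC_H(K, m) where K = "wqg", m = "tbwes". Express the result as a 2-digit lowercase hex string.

Key "wqg" = 77 71 67 is exactly B = 3 bytes: K' = 77 71 67.
K' ⊕ ipad = 41 47 51.  K' ⊕ opad = 2b 2d 3b.
Inner input = (K'⊕ipad) ∥ m = 41 47 51 ∥ 74 62 77 65 73.
Inner hash: sum = 65+71+81+116+98+119+101+115 = 766; mod 256 = 254 → fe.
Outer input = (K'⊕opad) ∥ inner = 2b 2d 3b ∥ fe.
Outer hash (tag): sum = 43+45+59+254 = 401; mod 256 = 145 → 91.

91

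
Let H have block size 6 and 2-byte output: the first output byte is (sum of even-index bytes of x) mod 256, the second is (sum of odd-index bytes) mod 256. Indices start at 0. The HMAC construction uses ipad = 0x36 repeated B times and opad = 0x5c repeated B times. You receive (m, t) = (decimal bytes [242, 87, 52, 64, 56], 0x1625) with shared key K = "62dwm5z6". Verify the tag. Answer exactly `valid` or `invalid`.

Key "62dwm5z6" = 36 32 64 77 6d 35 7a 36 is 8 bytes > B = 6, so hash it first: H(key) = 81 14, then zero-pad to 6 bytes: K' = 81 14 00 00 00 00.
K' ⊕ ipad = b7 22 36 36 36 36; K' ⊕ opad = dd 48 5c 5c 5c 5c.
Inner hash: even-index sum = 641 mod 256 = 129; odd-index sum = 293 mod 256 = 37 → 81 25.
Outer hash (recomputed tag): even-index sum = 534 mod 256 = 22; odd-index sum = 293 mod 256 = 37 → 16 25.
Recomputed tag = 1625; claimed = 1625 → match.

valid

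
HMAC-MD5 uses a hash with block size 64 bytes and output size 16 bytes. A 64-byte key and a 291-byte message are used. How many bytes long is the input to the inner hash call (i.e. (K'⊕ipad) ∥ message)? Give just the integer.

355

Key is 64 ≤ 64 bytes, zero-padded: |K'| = 64.
Inner input = (K'⊕ipad) ∥ m → 64 + 291 = 355 bytes.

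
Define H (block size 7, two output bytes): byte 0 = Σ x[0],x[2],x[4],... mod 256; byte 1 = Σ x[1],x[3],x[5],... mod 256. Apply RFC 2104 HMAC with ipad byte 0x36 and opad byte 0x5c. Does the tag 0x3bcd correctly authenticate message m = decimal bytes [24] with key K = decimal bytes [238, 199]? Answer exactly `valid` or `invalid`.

Key decimal bytes [238, 199] = ee c7 is 2 bytes ≤ B = 7; zero-pad to 7 bytes: K' = ee c7 00 00 00 00 00.
K' ⊕ ipad = d8 f1 36 36 36 36 36; K' ⊕ opad = b2 9b 5c 5c 5c 5c 5c.
Inner hash: even-index sum = 378 mod 256 = 122; odd-index sum = 373 mod 256 = 117 → 7a 75.
Outer hash (recomputed tag): even-index sum = 571 mod 256 = 59; odd-index sum = 461 mod 256 = 205 → 3b cd.
Recomputed tag = 3bcd; claimed = 3bcd → match.

valid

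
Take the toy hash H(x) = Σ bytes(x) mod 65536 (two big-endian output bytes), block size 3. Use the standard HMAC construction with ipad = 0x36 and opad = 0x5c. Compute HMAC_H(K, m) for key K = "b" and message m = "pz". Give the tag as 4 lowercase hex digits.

01a1

Key "b" = 62 is 1 byte ≤ B = 3; zero-pad to 3 bytes: K' = 62 00 00.
K' ⊕ ipad = 54 36 36.  K' ⊕ opad = 3e 5c 5c.
Inner input = (K'⊕ipad) ∥ m = 54 36 36 ∥ 70 7a.
Inner hash: sum = 84+54+54+112+122 = 426 → 01 aa.
Outer input = (K'⊕opad) ∥ inner = 3e 5c 5c ∥ 01 aa.
Outer hash (tag): sum = 62+92+92+1+170 = 417 → 01 a1.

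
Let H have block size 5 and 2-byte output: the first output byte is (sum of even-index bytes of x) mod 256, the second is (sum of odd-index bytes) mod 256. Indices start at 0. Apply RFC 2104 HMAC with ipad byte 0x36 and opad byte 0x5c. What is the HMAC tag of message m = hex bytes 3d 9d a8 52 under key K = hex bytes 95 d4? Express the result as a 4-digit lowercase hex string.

Key hex bytes 95 d4 is 2 bytes ≤ B = 5; zero-pad to 5 bytes: K' = 95 d4 00 00 00.
K' ⊕ ipad = a3 e2 36 36 36.  K' ⊕ opad = c9 88 5c 5c 5c.
Inner input = (K'⊕ipad) ∥ m = a3 e2 36 36 36 ∥ 3d 9d a8 52.
Inner hash: even-index sum = 510 mod 256 = 254; odd-index sum = 509 mod 256 = 253 → fe fd.
Outer input = (K'⊕opad) ∥ inner = c9 88 5c 5c 5c ∥ fe fd.
Outer hash (tag): even-index sum = 638 mod 256 = 126; odd-index sum = 482 mod 256 = 226 → 7e e2.

7ee2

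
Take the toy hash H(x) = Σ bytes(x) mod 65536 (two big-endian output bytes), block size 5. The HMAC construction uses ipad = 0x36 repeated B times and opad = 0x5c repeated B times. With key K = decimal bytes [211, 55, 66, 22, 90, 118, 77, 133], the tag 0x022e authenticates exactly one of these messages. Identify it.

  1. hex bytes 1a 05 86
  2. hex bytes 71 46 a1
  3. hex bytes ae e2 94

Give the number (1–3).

2

Key decimal bytes [211, 55, 66, 22, 90, 118, 77, 133] = d3 37 42 16 5a 76 4d 85 is 8 bytes > B = 5, so hash it first: H(key) = 03 04, then zero-pad to 5 bytes: K' = 03 04 00 00 00.
K' ⊕ ipad = 35 32 36 36 36; K' ⊕ opad = 5f 58 5c 5c 5c.
m1: inner = H(35 32 36 36 36 1a 05 86) = 01 ae; tag = H(5f 58 5c 5c 5c 01 ae) = 027a
m2: inner = H(35 32 36 36 36 71 46 a1) = 02 61; tag = H(5f 58 5c 5c 5c 02 61) = 022e ← matches
m3: inner = H(35 32 36 36 36 ae e2 94) = 03 2d; tag = H(5f 58 5c 5c 5c 03 2d) = 01fb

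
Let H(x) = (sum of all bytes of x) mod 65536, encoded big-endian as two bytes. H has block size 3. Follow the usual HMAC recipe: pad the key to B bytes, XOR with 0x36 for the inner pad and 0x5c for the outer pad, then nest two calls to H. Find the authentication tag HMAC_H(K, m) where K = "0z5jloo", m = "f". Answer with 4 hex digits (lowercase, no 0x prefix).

Key "0z5jloo" = 30 7a 35 6a 6c 6f 6f is 7 bytes > B = 3, so hash it first: H(key) = 02 93, then zero-pad to 3 bytes: K' = 02 93 00.
K' ⊕ ipad = 34 a5 36.  K' ⊕ opad = 5e cf 5c.
Inner input = (K'⊕ipad) ∥ m = 34 a5 36 ∥ 66.
Inner hash: sum = 52+165+54+102 = 373 → 01 75.
Outer input = (K'⊕opad) ∥ inner = 5e cf 5c ∥ 01 75.
Outer hash (tag): sum = 94+207+92+1+117 = 511 → 01 ff.

01ff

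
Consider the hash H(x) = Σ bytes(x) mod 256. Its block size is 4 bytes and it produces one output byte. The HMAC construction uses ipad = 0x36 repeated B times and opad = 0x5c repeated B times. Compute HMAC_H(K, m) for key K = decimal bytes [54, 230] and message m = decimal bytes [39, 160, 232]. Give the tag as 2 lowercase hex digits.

Key decimal bytes [54, 230] = 36 e6 is 2 bytes ≤ B = 4; zero-pad to 4 bytes: K' = 36 e6 00 00.
K' ⊕ ipad = 00 d0 36 36.  K' ⊕ opad = 6a ba 5c 5c.
Inner input = (K'⊕ipad) ∥ m = 00 d0 36 36 ∥ 27 a0 e8.
Inner hash: sum = 0+208+54+54+39+160+232 = 747; mod 256 = 235 → eb.
Outer input = (K'⊕opad) ∥ inner = 6a ba 5c 5c ∥ eb.
Outer hash (tag): sum = 106+186+92+92+235 = 711; mod 256 = 199 → c7.

c7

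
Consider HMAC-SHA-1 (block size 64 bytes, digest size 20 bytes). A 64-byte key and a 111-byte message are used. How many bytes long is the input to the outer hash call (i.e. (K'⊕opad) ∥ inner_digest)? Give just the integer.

Key is 64 ≤ 64 bytes, zero-padded: |K'| = 64.
Outer input = (K'⊕opad) ∥ H(inner) → 64 + 20 = 84 bytes.

84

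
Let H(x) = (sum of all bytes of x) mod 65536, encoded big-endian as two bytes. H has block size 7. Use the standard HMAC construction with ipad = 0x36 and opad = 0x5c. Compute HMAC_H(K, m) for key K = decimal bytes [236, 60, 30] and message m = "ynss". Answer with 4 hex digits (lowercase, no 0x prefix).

Key decimal bytes [236, 60, 30] = ec 3c 1e is 3 bytes ≤ B = 7; zero-pad to 7 bytes: K' = ec 3c 1e 00 00 00 00.
K' ⊕ ipad = da 0a 28 36 36 36 36.  K' ⊕ opad = b0 60 42 5c 5c 5c 5c.
Inner input = (K'⊕ipad) ∥ m = da 0a 28 36 36 36 36 ∥ 79 6e 73 73.
Inner hash: sum = 218+10+40+54+54+54+54+121+110+115+115 = 945 → 03 b1.
Outer input = (K'⊕opad) ∥ inner = b0 60 42 5c 5c 5c 5c ∥ 03 b1.
Outer hash (tag): sum = 176+96+66+92+92+92+92+3+177 = 886 → 03 76.

0376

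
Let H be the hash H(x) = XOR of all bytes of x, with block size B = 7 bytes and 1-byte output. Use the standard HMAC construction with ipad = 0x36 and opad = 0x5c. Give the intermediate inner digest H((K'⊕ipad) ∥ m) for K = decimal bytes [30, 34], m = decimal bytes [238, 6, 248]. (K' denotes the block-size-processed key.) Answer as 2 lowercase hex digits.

1a

Key decimal bytes [30, 34] = 1e 22 is 2 bytes ≤ B = 7; zero-pad to 7 bytes: K' = 1e 22 00 00 00 00 00.
K' ⊕ ipad = 28 14 36 36 36 36 36.
Inner input = 28 14 36 36 36 36 36 ∥ ee 06 f8.
Inner hash: XOR 28⊕14⊕36⊕36⊕36⊕36⊕36⊕ee⊕06⊕f8 = 1a.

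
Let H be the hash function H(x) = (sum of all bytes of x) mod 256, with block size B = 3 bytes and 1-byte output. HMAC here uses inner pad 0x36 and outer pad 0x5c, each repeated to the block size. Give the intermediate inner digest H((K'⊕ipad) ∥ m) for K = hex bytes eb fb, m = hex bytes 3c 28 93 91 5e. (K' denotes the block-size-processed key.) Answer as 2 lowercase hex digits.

c6

Key hex bytes eb fb is 2 bytes ≤ B = 3; zero-pad to 3 bytes: K' = eb fb 00.
K' ⊕ ipad = dd cd 36.
Inner input = dd cd 36 ∥ 3c 28 93 91 5e.
Inner hash: sum = 221+205+54+60+40+147+145+94 = 966; mod 256 = 198 → c6.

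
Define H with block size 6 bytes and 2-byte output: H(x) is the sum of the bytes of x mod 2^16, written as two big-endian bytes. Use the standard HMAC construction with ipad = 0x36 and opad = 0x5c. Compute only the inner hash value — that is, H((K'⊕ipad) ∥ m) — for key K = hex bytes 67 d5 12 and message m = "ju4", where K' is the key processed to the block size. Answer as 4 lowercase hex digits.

Key hex bytes 67 d5 12 is 3 bytes ≤ B = 6; zero-pad to 6 bytes: K' = 67 d5 12 00 00 00.
K' ⊕ ipad = 51 e3 24 36 36 36.
Inner input = 51 e3 24 36 36 36 ∥ 6a 75 34.
Inner hash: sum = 81+227+36+54+54+54+106+117+52 = 781 → 03 0d.

030d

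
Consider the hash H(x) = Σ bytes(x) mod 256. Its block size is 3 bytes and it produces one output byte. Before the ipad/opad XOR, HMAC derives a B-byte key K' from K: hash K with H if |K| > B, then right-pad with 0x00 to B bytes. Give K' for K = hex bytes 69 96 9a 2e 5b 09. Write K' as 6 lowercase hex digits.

2b0000

|K| = 6 > B = 3, so first hash the key.
H(K): sum = 105+150+154+46+91+9 = 555; mod 256 = 43 → 2b.
Zero-pad H(K) = 2b to 3 bytes: K' = 2b 00 00.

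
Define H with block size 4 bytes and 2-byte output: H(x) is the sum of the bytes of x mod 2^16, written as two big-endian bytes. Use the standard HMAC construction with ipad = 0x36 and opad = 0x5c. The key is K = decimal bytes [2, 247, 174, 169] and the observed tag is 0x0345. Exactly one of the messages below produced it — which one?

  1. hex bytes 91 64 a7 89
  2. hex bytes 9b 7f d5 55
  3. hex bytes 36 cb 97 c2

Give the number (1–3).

Key decimal bytes [2, 247, 174, 169] = 02 f7 ae a9 is exactly B = 4 bytes: K' = 02 f7 ae a9.
K' ⊕ ipad = 34 c1 98 9f; K' ⊕ opad = 5e ab f2 f5.
m1: inner = H(34 c1 98 9f 91 64 a7 89) = 04 51; tag = H(5e ab f2 f5 04 51) = 0345 ← matches
m2: inner = H(34 c1 98 9f 9b 7f d5 55) = 04 70; tag = H(5e ab f2 f5 04 70) = 0364
m3: inner = H(34 c1 98 9f 36 cb 97 c2) = 04 86; tag = H(5e ab f2 f5 04 86) = 037a

1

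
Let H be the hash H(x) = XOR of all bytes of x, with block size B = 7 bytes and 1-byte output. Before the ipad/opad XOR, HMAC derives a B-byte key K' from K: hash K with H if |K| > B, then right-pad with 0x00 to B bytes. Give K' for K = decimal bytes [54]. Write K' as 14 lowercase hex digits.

36000000000000

Key decimal bytes [54] = 36 is 1 byte ≤ B = 7; zero-pad to 7 bytes: K' = 36 00 00 00 00 00 00.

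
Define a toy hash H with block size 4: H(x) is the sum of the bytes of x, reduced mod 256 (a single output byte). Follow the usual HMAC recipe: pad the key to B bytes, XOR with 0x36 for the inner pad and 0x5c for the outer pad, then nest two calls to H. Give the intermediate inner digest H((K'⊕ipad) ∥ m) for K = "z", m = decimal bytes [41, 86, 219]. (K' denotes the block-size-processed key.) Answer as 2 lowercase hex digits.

48

Key "z" = 7a is 1 byte ≤ B = 4; zero-pad to 4 bytes: K' = 7a 00 00 00.
K' ⊕ ipad = 4c 36 36 36.
Inner input = 4c 36 36 36 ∥ 29 56 db.
Inner hash: sum = 76+54+54+54+41+86+219 = 584; mod 256 = 72 → 48.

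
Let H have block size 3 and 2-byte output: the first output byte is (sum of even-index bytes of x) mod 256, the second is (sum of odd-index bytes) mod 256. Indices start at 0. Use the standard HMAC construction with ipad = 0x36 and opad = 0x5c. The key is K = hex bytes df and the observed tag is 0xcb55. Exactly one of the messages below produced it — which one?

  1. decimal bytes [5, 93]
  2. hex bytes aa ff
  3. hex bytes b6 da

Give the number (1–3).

3

Key hex bytes df is 1 byte ≤ B = 3; zero-pad to 3 bytes: K' = df 00 00.
K' ⊕ ipad = e9 36 36; K' ⊕ opad = 83 5c 5c.
m1: inner = H(e9 36 36 05 5d) = 7c 3b; tag = H(83 5c 5c 7c 3b) = 1ad8
m2: inner = H(e9 36 36 aa ff) = 1e e0; tag = H(83 5c 5c 1e e0) = bf7a
m3: inner = H(e9 36 36 b6 da) = f9 ec; tag = H(83 5c 5c f9 ec) = cb55 ← matches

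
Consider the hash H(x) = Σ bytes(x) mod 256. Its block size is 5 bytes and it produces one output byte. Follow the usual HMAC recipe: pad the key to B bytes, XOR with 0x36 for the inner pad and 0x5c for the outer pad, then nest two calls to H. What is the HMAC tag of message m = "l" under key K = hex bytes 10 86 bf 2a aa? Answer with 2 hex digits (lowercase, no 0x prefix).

f8

Key hex bytes 10 86 bf 2a aa is exactly B = 5 bytes: K' = 10 86 bf 2a aa.
K' ⊕ ipad = 26 b0 89 1c 9c.  K' ⊕ opad = 4c da e3 76 f6.
Inner input = (K'⊕ipad) ∥ m = 26 b0 89 1c 9c ∥ 6c.
Inner hash: sum = 38+176+137+28+156+108 = 643; mod 256 = 131 → 83.
Outer input = (K'⊕opad) ∥ inner = 4c da e3 76 f6 ∥ 83.
Outer hash (tag): sum = 76+218+227+118+246+131 = 1016; mod 256 = 248 → f8.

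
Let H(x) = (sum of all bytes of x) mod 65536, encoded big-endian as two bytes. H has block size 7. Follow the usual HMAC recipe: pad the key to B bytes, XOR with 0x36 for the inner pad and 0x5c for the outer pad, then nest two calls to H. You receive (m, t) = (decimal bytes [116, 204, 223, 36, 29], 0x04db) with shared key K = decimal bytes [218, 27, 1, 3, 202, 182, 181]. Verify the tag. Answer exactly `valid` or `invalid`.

Key decimal bytes [218, 27, 1, 3, 202, 182, 181] = da 1b 01 03 ca b6 b5 is exactly B = 7 bytes: K' = da 1b 01 03 ca b6 b5.
K' ⊕ ipad = ec 2d 37 35 fc 80 83; K' ⊕ opad = 86 47 5d 5f 96 ea e9.
Inner hash: sum = 236+45+55+53+252+128+131+116+204+223+36+29 = 1508 → 05 e4.
Outer hash (recomputed tag): sum = 134+71+93+95+150+234+233+5+228 = 1243 → 04 db.
Recomputed tag = 04db; claimed = 04db → match.

valid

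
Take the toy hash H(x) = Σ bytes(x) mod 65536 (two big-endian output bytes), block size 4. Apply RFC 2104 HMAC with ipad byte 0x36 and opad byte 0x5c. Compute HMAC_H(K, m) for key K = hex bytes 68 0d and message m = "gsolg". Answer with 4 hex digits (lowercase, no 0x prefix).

Key hex bytes 68 0d is 2 bytes ≤ B = 4; zero-pad to 4 bytes: K' = 68 0d 00 00.
K' ⊕ ipad = 5e 3b 36 36.  K' ⊕ opad = 34 51 5c 5c.
Inner input = (K'⊕ipad) ∥ m = 5e 3b 36 36 ∥ 67 73 6f 6c 67.
Inner hash: sum = 94+59+54+54+103+115+111+108+103 = 801 → 03 21.
Outer input = (K'⊕opad) ∥ inner = 34 51 5c 5c ∥ 03 21.
Outer hash (tag): sum = 52+81+92+92+3+33 = 353 → 01 61.

0161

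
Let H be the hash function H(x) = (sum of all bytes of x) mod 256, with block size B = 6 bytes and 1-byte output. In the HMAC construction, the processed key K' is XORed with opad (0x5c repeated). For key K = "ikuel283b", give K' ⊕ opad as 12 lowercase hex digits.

Key "ikuel283b" = 69 6b 75 65 6c 32 38 33 62 is 9 bytes > B = 6, so hash it first: H(key) = 19, then zero-pad to 6 bytes: K' = 19 00 00 00 00 00.
XOR each byte with 0x5c: 19⊕5c=45, 00⊕5c=5c, 00⊕5c=5c, 00⊕5c=5c, 00⊕5c=5c, 00⊕5c=5c.

455c5c5c5c5c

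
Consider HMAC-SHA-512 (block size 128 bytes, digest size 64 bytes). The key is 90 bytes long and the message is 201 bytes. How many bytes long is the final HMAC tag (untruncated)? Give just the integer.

The tag is one SHA-512 digest: 64 bytes.

64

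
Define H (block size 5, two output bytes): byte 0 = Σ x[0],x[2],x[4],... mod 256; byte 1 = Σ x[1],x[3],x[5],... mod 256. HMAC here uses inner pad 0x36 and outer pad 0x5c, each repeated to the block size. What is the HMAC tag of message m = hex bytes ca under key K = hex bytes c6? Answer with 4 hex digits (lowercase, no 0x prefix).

Key hex bytes c6 is 1 byte ≤ B = 5; zero-pad to 5 bytes: K' = c6 00 00 00 00.
K' ⊕ ipad = f0 36 36 36 36.  K' ⊕ opad = 9a 5c 5c 5c 5c.
Inner input = (K'⊕ipad) ∥ m = f0 36 36 36 36 ∥ ca.
Inner hash: even-index sum = 348 mod 256 = 92; odd-index sum = 310 mod 256 = 54 → 5c 36.
Outer input = (K'⊕opad) ∥ inner = 9a 5c 5c 5c 5c ∥ 5c 36.
Outer hash (tag): even-index sum = 392 mod 256 = 136; odd-index sum = 276 mod 256 = 20 → 88 14.

8814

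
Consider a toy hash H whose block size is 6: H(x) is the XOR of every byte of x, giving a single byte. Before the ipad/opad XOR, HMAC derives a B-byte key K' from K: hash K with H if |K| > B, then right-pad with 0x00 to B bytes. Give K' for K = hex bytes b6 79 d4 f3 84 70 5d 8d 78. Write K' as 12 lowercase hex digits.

|K| = 9 > B = 6, so first hash the key.
H(K): XOR b6⊕79⊕d4⊕f3⊕84⊕70⊕5d⊕8d⊕78 = b4.
Zero-pad H(K) = b4 to 6 bytes: K' = b4 00 00 00 00 00.

b40000000000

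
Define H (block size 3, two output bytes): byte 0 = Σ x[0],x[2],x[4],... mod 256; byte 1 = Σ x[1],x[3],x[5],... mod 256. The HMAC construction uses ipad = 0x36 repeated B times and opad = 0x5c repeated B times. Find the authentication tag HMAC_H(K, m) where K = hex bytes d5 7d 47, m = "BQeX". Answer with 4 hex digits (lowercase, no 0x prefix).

961e

Key hex bytes d5 7d 47 is exactly B = 3 bytes: K' = d5 7d 47.
K' ⊕ ipad = e3 4b 71.  K' ⊕ opad = 89 21 1b.
Inner input = (K'⊕ipad) ∥ m = e3 4b 71 ∥ 42 51 65 58.
Inner hash: even-index sum = 509 mod 256 = 253; odd-index sum = 242 mod 256 = 242 → fd f2.
Outer input = (K'⊕opad) ∥ inner = 89 21 1b ∥ fd f2.
Outer hash (tag): even-index sum = 406 mod 256 = 150; odd-index sum = 286 mod 256 = 30 → 96 1e.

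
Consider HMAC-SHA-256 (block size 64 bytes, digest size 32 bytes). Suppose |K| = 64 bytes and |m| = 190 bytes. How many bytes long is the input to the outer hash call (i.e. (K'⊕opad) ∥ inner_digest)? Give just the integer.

96

Key is 64 ≤ 64 bytes, zero-padded: |K'| = 64.
Outer input = (K'⊕opad) ∥ H(inner) → 64 + 32 = 96 bytes.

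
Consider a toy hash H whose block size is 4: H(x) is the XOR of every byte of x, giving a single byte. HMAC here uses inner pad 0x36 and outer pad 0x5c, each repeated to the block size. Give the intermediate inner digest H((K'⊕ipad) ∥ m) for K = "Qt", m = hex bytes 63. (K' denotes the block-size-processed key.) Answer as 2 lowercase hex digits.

46

Key "Qt" = 51 74 is 2 bytes ≤ B = 4; zero-pad to 4 bytes: K' = 51 74 00 00.
K' ⊕ ipad = 67 42 36 36.
Inner input = 67 42 36 36 ∥ 63.
Inner hash: XOR 67⊕42⊕36⊕36⊕63 = 46.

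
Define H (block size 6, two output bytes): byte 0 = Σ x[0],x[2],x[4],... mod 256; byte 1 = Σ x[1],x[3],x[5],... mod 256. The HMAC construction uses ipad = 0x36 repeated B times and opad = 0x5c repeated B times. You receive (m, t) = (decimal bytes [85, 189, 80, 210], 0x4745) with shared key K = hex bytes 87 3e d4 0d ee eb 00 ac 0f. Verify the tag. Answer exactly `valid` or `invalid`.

Key hex bytes 87 3e d4 0d ee eb 00 ac 0f is 9 bytes > B = 6, so hash it first: H(key) = 58 e2, then zero-pad to 6 bytes: K' = 58 e2 00 00 00 00.
K' ⊕ ipad = 6e d4 36 36 36 36; K' ⊕ opad = 04 be 5c 5c 5c 5c.
Inner hash: even-index sum = 383 mod 256 = 127; odd-index sum = 719 mod 256 = 207 → 7f cf.
Outer hash (recomputed tag): even-index sum = 315 mod 256 = 59; odd-index sum = 581 mod 256 = 69 → 3b 45.
Recomputed tag = 3b45; claimed = 4745 → mismatch.

invalid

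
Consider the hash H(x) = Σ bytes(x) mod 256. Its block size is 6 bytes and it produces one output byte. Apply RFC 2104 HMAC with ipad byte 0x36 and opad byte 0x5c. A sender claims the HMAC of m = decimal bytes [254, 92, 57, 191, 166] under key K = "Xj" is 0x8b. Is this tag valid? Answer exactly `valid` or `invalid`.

invalid

Key "Xj" = 58 6a is 2 bytes ≤ B = 6; zero-pad to 6 bytes: K' = 58 6a 00 00 00 00.
K' ⊕ ipad = 6e 5c 36 36 36 36; K' ⊕ opad = 04 36 5c 5c 5c 5c.
Inner hash: sum = 110+92+54+54+54+54+254+92+57+191+166 = 1178; mod 256 = 154 → 9a.
Outer hash (recomputed tag): sum = 4+54+92+92+92+92+154 = 580; mod 256 = 68 → 44.
Recomputed tag = 44; claimed = 8b → mismatch.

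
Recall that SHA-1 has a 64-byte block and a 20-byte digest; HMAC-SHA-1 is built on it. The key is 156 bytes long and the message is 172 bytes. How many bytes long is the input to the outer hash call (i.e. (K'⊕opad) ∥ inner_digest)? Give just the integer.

Key is 156 > 64 bytes, so it is hashed to 20 bytes then zero-padded to 64: |K'| = 64.
Outer input = (K'⊕opad) ∥ H(inner) → 64 + 20 = 84 bytes.

84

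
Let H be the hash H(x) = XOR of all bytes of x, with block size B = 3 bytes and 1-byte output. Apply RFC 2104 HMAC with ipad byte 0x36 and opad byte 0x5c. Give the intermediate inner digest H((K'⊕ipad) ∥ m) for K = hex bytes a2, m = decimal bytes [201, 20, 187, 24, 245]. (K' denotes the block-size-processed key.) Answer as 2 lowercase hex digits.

Key hex bytes a2 is 1 byte ≤ B = 3; zero-pad to 3 bytes: K' = a2 00 00.
K' ⊕ ipad = 94 36 36.
Inner input = 94 36 36 ∥ c9 14 bb 18 f5.
Inner hash: XOR 94⊕36⊕36⊕c9⊕14⊕bb⊕18⊕f5 = 1f.

1f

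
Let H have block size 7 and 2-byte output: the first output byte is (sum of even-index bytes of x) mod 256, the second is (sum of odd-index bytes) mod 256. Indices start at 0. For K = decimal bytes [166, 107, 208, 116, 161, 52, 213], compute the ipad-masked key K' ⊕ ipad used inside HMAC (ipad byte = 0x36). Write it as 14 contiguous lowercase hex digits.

Key decimal bytes [166, 107, 208, 116, 161, 52, 213] = a6 6b d0 74 a1 34 d5 is exactly B = 7 bytes: K' = a6 6b d0 74 a1 34 d5.
XOR each byte with 0x36: a6⊕36=90, 6b⊕36=5d, d0⊕36=e6, 74⊕36=42, a1⊕36=97, 34⊕36=02, d5⊕36=e3.

905de6429702e3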